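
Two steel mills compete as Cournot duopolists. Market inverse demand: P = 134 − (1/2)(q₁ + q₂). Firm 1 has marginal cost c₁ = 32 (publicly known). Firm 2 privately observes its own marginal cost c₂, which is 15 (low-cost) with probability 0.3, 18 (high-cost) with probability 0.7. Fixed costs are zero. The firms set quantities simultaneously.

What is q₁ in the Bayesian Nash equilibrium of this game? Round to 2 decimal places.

58.07

Firm 2 with cost c maximizes (134 − (1/2)(q₁+q₂) − c)·q₂, giving q₂(c) = (134 − c − (1/2)q₁).
E[c₂] = 0.3·15 + 0.7·18 = 17.1
Firm 1's FOC against E[q₂] yields q₁ = (134 − 2·32 + E[c₂])/(3/2) = (134 − 64 + 17.1)/(3/2) = 58.0667.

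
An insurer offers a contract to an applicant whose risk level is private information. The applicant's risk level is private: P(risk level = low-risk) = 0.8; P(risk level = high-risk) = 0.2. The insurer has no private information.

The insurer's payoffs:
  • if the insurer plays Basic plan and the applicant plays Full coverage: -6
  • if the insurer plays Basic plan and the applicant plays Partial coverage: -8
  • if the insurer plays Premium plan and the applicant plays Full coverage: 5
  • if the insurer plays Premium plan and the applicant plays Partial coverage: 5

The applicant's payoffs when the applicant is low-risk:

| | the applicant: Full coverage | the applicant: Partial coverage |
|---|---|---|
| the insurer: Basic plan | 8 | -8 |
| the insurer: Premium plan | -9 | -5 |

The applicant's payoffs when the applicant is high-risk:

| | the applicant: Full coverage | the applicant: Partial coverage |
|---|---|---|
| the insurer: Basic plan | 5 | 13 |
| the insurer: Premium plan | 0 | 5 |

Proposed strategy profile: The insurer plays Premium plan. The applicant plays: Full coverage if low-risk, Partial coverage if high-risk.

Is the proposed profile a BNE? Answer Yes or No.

The insurer plays Premium plan: E[Premium plan] = 0.8·(5) + 0.2·(5) = 5; E[Basic plan] = -6.4. Best-responding. ✓
The applicant (risk level low-risk), facing Premium plan: Full coverage gives -9, Partial coverage gives -5. Proposed Full coverage is not best — profitable deviation exists. ✗
The applicant (risk level high-risk), facing Premium plan: Full coverage gives 0, Partial coverage gives 5. Proposed Partial coverage is best. ✓

No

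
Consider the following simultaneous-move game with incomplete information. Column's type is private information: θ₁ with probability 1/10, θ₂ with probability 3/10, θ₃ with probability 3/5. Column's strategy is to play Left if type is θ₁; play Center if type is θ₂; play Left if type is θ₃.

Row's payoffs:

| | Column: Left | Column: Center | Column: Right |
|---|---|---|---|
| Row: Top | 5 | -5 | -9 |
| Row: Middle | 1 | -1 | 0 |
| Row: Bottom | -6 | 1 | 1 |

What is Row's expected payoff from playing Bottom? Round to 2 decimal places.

Take the expectation over Column's type, weighting each type's action by its prior probability.
E[Bottom] = 1/10·(-6) + 3/10·1 + 3/5·(-6) = (-3/5) + 3/10 + (-18/5) = -39/10

-3.90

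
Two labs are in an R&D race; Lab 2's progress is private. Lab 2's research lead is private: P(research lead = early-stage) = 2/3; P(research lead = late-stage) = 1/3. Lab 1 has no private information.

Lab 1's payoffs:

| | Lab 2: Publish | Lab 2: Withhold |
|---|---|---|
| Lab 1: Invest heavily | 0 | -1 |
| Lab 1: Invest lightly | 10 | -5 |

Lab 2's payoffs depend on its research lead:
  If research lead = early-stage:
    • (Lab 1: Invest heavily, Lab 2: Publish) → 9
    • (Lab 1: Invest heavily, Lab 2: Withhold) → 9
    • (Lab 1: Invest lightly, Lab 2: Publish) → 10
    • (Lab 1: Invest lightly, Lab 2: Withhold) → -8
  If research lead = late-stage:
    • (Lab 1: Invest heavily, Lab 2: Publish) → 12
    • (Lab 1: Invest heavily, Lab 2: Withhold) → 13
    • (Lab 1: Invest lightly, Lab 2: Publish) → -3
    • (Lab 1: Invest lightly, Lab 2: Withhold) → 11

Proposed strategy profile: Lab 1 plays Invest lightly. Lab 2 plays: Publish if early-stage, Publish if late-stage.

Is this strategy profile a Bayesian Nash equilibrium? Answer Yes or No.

No

Lab 1 plays Invest lightly: E[Invest lightly] = 2/3·(10) + 1/3·(10) = 10; E[Invest heavily] = 0. Best-responding. ✓
Lab 2 (research lead early-stage), facing Invest lightly: Publish gives 10, Withhold gives -8. Proposed Publish is best. ✓
Lab 2 (research lead late-stage), facing Invest lightly: Publish gives -3, Withhold gives 11. Proposed Publish is not best — profitable deviation exists. ✗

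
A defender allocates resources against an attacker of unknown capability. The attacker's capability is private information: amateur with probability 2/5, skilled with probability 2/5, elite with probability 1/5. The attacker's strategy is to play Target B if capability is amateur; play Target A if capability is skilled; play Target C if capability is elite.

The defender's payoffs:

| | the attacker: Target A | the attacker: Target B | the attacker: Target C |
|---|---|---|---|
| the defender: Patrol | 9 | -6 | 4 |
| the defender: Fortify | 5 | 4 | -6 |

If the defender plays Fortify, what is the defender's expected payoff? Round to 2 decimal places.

E[Fortify] = 2/5·4 + 2/5·5 + 1/5·(-6) = 8/5 + 2 + (-6/5) = 12/5

2.40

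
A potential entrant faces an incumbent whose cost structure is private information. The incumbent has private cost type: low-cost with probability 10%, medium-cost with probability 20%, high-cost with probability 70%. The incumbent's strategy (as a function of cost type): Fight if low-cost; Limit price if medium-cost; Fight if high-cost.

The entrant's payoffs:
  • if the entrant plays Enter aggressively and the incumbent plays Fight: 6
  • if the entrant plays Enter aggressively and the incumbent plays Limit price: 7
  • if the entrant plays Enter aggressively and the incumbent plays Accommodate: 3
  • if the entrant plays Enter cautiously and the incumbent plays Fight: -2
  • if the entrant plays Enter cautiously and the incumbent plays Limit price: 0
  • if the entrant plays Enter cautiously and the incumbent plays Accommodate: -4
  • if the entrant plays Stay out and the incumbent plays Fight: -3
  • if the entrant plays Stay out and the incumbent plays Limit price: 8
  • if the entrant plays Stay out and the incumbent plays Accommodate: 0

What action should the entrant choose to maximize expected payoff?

Enter aggressively

E[Enter aggressively] = 0.1·(6) + 0.2·(7) + 0.7·(6) = 6.2
E[Enter cautiously] = 0.1·(-2) + 0.2·(0) + 0.7·(-2) = -1.6
E[Stay out] = 0.1·(-3) + 0.2·(8) + 0.7·(-3) = -0.8
Best response: Enter aggressively (6.2 is the largest).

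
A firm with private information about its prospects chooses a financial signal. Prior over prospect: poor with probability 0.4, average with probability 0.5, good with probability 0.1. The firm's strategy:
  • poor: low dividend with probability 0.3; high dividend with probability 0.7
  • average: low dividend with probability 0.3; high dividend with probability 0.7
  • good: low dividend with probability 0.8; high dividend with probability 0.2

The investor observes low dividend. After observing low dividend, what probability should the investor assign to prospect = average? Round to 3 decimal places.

Apply Bayes' rule using the sender's strategy as the likelihood.
P(low dividend) = 0.4·0.3 + 0.5·0.3 + 0.1·0.8 = 0.35
P(average | low dividend) = (0.5·0.3) / 0.35 = 0.15 / 0.35 = 0.428571

0.429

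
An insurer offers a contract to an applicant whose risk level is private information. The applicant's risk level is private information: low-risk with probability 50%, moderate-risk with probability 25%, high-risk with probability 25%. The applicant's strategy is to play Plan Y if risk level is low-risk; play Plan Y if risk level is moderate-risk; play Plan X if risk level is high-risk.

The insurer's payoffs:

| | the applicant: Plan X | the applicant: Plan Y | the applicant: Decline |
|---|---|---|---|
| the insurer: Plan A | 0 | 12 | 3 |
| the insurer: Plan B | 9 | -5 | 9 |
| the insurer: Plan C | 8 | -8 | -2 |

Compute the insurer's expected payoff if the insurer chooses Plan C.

E[Plan C] = 0.5·(-8) + 0.25·(-8) + 0.25·8 = (-4) + (-2) + 2 = -4

-4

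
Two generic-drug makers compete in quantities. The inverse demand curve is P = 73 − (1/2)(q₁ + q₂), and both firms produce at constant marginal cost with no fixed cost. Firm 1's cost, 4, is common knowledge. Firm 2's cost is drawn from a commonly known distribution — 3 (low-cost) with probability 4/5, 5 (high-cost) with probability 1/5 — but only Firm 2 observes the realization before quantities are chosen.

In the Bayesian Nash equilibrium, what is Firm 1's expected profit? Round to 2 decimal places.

1039.68

Firm 2 with cost c maximizes (73 − (1/2)(q₁+q₂) − c)·q₂, giving q₂(c) = (73 − c − (1/2)q₁).
E[c₂] = 4/5·3 + 1/5·5 = 3.4
Firm 1's FOC against E[q₂] yields q₁ = (73 − 2·4 + E[c₂])/(3/2) = (73 − 8 + 3.4)/(3/2) = 45.6.
E[P] = 73 − (1/2)·(q₁ + E[q₂]) = 26.8; Firm 1's expected profit = (E[P] − 4)·q₁ = (26.8 − 4)·45.6 = 1039.68.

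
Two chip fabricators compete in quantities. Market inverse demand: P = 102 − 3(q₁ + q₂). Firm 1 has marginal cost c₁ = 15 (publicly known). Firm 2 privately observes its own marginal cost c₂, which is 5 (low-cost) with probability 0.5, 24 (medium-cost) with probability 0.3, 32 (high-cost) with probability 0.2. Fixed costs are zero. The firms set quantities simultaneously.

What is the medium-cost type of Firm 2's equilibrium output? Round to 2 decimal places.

Firm 2 with cost c maximizes (102 − 3(q₁+q₂) − c)·q₂, giving q₂(c) = (102 − c − 3q₁)/6.
E[c₂] = 0.5·5 + 0.3·24 + 0.2·32 = 16.1
Firm 1's FOC against E[q₂] yields q₁ = (102 − 2·15 + E[c₂])/9 = (102 − 30 + 16.1)/9 = 9.78889.
q₂(medium-cost) = (102 − 24 − 3·9.78889)/6 = 8.10556.

8.11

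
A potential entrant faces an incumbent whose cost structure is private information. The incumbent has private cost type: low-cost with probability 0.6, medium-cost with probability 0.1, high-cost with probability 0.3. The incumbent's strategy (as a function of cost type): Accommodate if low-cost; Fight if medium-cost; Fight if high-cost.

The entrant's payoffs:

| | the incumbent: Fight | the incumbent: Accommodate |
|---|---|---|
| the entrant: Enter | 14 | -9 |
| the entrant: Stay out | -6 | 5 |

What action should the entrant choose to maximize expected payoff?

E[Enter] = 0.6·(-9) + 0.1·(14) + 0.3·(14) = 0.2
E[Stay out] = 0.6·(5) + 0.1·(-6) + 0.3·(-6) = 0.6
Best response: Stay out (0.6 is the largest).

Stay out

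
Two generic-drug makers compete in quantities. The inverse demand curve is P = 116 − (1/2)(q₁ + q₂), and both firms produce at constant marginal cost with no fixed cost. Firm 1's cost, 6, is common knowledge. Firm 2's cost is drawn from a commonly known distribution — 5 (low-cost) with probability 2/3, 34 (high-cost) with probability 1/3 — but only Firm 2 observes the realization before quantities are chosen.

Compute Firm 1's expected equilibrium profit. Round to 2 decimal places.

Each type of Firm 2 best-responds to q₁; Firm 1 best-responds to the expected q₂ over Firm 2's types.
Firm 2 with cost c maximizes (116 − (1/2)(q₁+q₂) − c)·q₂, giving q₂(c) = (116 − c − (1/2)q₁).
E[c₂] = 2/3·5 + 1/3·34 = 14.6667
Firm 1's FOC against E[q₂] yields q₁ = (116 − 2·6 + E[c₂])/(3/2) = (116 − 12 + 14.6667)/(3/2) = 79.1111.
E[P] = 116 − (1/2)·(q₁ + E[q₂]) = 45.5556; Firm 1's expected profit = (E[P] − 6)·q₁ = (45.5556 − 6)·79.1111 = 3129.28.

3129.28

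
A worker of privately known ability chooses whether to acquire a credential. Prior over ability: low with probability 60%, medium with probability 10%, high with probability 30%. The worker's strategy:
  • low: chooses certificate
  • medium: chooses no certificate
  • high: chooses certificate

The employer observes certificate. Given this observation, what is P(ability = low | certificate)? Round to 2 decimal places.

Apply Bayes' rule using the sender's strategy as the likelihood.
P(certificate) = 0.6·1 + 0.1·0 + 0.3·1 = 0.9
P(low | certificate) = (0.6·1) / 0.9 = 0.6 / 0.9 = 0.666667

0.67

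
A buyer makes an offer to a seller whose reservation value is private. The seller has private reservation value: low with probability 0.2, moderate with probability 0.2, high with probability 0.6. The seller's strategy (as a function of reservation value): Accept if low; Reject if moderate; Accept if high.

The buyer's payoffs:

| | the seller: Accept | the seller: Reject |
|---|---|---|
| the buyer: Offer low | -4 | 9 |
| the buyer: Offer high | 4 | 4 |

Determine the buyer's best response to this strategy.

E[Offer low] = 0.2·(-4) + 0.2·(9) + 0.6·(-4) = -1.4
E[Offer high] = 0.2·(4) + 0.2·(4) + 0.6·(4) = 4
Best response: Offer high (4 is the largest).

Offer high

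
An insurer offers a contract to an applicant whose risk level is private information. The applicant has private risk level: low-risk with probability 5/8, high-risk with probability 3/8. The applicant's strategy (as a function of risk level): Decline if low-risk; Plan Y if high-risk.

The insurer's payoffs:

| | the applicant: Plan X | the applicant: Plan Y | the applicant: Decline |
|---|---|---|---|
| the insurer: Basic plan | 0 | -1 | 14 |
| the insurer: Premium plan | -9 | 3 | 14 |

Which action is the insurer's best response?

Compute the insurer's expected payoff for each action, taking the expectation over the applicant's type.
E[Basic plan] = 5/8·(14) + 3/8·(-1) = 67/8
E[Premium plan] = 5/8·(14) + 3/8·(3) = 79/8
Best response: Premium plan (79/8 is the largest).

Premium plan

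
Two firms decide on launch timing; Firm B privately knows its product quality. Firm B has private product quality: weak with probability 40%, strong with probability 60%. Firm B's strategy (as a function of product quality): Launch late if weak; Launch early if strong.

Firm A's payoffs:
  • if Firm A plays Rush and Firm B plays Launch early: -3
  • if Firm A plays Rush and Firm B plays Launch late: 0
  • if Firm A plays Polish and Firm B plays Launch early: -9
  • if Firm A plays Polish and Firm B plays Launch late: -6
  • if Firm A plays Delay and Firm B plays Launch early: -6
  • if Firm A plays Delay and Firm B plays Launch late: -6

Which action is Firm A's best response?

Compute Firm A's expected payoff for each action, taking the expectation over Firm B's type.
E[Rush] = 0.4·(0) + 0.6·(-3) = -1.8
E[Polish] = 0.4·(-6) + 0.6·(-9) = -7.8
E[Delay] = 0.4·(-6) + 0.6·(-6) = -6
Best response: Rush (-1.8 is the largest).

Rush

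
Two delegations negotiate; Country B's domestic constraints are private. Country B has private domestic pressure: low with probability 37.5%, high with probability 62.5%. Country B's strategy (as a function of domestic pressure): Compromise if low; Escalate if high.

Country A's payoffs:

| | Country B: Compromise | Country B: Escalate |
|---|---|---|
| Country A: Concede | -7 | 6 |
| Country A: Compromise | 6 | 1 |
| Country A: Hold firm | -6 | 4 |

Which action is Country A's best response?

Compromise

E[Concede] = 0.375·(-7) + 0.625·(6) = 1.125
E[Compromise] = 0.375·(6) + 0.625·(1) = 2.875
E[Hold firm] = 0.375·(-6) + 0.625·(4) = 0.25
Best response: Compromise (2.875 is the largest).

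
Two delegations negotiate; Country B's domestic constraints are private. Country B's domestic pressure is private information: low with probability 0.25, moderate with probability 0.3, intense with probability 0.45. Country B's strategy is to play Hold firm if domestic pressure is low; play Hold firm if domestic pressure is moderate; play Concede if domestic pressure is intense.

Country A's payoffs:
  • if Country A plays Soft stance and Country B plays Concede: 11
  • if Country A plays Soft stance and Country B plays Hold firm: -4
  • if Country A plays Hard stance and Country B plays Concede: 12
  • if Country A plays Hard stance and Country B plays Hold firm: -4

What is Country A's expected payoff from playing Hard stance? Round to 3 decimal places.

3.200

Take the expectation over Country B's domestic pressure, weighting each type's action by its prior probability.
E[Hard stance] = 0.25·(-4) + 0.3·(-4) + 0.45·12 = (-1) + (-1.2) + 5.4 = 3.2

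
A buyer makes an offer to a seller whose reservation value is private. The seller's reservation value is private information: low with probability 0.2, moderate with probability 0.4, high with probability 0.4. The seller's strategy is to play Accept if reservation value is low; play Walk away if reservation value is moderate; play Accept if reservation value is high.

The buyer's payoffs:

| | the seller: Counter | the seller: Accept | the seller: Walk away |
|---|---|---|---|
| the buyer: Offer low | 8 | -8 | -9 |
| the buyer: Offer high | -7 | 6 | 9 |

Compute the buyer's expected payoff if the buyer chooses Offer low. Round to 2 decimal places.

E[Offer low] = 0.2·(-8) + 0.4·(-9) + 0.4·(-8) = (-1.6) + (-3.6) + (-3.2) = -8.4

-8.40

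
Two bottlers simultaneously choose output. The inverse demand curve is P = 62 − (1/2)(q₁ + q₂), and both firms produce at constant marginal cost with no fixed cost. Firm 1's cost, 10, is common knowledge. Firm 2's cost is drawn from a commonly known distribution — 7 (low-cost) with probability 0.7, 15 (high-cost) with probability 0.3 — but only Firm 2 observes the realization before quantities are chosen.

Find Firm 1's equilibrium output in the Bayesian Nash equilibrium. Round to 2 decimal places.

Type-c best response for Firm 2: q₂(c) = (62 − c) − q₁/2.
Firm 1 maximizes expected profit; its first-order condition is 62 − q₁ − (1/2)E[q₂] − 10 = 0.
Substituting E[q₂] and solving: E[c₂] = 9.4, so q₁ = (62 − 2·10 + 9.4)/(3/2) = 34.2667.

34.27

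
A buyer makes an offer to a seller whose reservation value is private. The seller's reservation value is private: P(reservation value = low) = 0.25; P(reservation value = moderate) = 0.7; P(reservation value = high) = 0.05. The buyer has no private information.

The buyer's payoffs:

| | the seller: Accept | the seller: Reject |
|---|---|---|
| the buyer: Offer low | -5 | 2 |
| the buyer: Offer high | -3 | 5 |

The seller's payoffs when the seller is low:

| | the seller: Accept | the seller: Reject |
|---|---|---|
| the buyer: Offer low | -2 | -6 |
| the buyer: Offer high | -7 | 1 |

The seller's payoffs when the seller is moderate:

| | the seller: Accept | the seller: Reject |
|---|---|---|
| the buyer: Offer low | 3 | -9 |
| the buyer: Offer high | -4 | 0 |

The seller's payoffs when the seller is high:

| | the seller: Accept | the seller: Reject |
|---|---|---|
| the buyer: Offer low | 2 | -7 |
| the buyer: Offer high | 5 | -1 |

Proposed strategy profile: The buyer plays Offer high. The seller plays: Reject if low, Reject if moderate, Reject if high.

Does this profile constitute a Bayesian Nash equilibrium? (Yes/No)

The buyer plays Offer high: E[Offer high] = 0.25·(5) + 0.7·(5) + 0.05·(5) = 5; E[Offer low] = 2. Best-responding. ✓
The seller (reservation value low), facing Offer high: Accept gives -7, Reject gives 1. Proposed Reject is best. ✓
The seller (reservation value moderate), facing Offer high: Accept gives -4, Reject gives 0. Proposed Reject is best. ✓
The seller (reservation value high), facing Offer high: Accept gives 5, Reject gives -1. Proposed Reject is not best — profitable deviation exists. ✗

No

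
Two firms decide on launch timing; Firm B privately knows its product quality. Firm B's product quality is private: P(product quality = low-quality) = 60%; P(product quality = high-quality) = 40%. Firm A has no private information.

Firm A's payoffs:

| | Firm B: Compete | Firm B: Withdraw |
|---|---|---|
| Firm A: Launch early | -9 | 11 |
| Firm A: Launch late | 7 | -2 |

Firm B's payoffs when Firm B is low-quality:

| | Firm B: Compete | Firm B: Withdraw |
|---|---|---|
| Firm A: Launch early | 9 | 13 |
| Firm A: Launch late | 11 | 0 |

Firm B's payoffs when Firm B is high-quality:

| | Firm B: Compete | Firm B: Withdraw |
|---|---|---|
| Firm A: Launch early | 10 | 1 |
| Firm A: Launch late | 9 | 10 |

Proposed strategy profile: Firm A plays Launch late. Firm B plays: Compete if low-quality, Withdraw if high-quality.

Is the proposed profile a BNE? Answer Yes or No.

A profile is a BNE iff every type of every player is best-responding given beliefs about the other side.
Firm A plays Launch late: E[Launch late] = 0.6·(7) + 0.4·(-2) = 3.4; E[Launch early] = -1. Best-responding. ✓
Firm B (product quality low-quality), facing Launch late: Compete gives 11, Withdraw gives 0. Proposed Compete is best. ✓
Firm B (product quality high-quality), facing Launch late: Compete gives 9, Withdraw gives 10. Proposed Withdraw is best. ✓

Yes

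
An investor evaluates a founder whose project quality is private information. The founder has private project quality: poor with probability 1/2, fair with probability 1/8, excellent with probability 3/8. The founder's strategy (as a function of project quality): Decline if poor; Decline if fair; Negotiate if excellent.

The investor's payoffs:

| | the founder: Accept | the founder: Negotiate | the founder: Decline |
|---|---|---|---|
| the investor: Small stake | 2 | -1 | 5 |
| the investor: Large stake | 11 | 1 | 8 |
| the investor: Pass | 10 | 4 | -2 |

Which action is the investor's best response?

E[Small stake] = 1/2·(5) + 1/8·(5) + 3/8·(-1) = 11/4
E[Large stake] = 1/2·(8) + 1/8·(8) + 3/8·(1) = 43/8
E[Pass] = 1/2·(-2) + 1/8·(-2) + 3/8·(4) = 1/4
Best response: Large stake (43/8 is the largest).

Large stake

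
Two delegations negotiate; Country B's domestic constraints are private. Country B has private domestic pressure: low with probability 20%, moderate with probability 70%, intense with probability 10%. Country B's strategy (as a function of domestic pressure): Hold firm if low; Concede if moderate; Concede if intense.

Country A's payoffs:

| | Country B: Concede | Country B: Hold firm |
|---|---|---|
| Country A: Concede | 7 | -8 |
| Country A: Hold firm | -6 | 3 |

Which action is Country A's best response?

Concede

E[Concede] = 0.2·(-8) + 0.7·(7) + 0.1·(7) = 4
E[Hold firm] = 0.2·(3) + 0.7·(-6) + 0.1·(-6) = -4.2
Best response: Concede (4 is the largest).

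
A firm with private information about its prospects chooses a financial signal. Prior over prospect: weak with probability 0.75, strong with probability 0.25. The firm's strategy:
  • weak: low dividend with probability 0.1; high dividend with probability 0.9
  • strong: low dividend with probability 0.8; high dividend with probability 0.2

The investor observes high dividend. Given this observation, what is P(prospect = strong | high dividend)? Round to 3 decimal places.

Apply Bayes' rule using the sender's strategy as the likelihood.
P(high dividend) = 0.75·0.9 + 0.25·0.2 = 0.725
P(strong | high dividend) = (0.25·0.2) / 0.725 = 0.05 / 0.725 = 0.0689655

0.069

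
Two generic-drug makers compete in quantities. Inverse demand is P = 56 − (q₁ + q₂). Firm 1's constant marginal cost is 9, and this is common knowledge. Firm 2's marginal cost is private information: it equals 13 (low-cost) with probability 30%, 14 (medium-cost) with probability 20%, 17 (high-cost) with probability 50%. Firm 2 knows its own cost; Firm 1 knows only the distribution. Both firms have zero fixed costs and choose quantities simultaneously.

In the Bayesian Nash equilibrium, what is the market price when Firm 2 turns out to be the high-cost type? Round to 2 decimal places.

Each type of Firm 2 best-responds to q₁; Firm 1 best-responds to the expected q₂ over Firm 2's types.
Firm 2 with cost c maximizes (56 − (q₁+q₂) − c)·q₂, giving q₂(c) = (56 − c − q₁)/2.
E[c₂] = 0.3·13 + 0.2·14 + 0.5·17 = 15.2
Firm 1's FOC against E[q₂] yields q₁ = (56 − 2·9 + E[c₂])/3 = (56 − 18 + 15.2)/3 = 17.7333.
q₂(high-cost) = 10.6333, so P = 56 − (17.7333 + 10.6333) = 27.6333.

27.63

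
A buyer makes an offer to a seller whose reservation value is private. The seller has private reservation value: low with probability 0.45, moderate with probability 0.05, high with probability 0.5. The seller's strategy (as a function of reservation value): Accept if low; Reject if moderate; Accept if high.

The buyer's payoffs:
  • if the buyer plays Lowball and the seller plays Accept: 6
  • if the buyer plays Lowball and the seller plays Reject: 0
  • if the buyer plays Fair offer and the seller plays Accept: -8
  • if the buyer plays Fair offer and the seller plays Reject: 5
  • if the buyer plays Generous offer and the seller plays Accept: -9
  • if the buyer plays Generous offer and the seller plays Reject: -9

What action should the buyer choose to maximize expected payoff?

Compute the buyer's expected payoff for each action, taking the expectation over the seller's type.
E[Lowball] = 0.45·(6) + 0.05·(0) + 0.5·(6) = 5.7
E[Fair offer] = 0.45·(-8) + 0.05·(5) + 0.5·(-8) = -7.35
E[Generous offer] = 0.45·(-9) + 0.05·(-9) + 0.5·(-9) = -9
Best response: Lowball (5.7 is the largest).

Lowball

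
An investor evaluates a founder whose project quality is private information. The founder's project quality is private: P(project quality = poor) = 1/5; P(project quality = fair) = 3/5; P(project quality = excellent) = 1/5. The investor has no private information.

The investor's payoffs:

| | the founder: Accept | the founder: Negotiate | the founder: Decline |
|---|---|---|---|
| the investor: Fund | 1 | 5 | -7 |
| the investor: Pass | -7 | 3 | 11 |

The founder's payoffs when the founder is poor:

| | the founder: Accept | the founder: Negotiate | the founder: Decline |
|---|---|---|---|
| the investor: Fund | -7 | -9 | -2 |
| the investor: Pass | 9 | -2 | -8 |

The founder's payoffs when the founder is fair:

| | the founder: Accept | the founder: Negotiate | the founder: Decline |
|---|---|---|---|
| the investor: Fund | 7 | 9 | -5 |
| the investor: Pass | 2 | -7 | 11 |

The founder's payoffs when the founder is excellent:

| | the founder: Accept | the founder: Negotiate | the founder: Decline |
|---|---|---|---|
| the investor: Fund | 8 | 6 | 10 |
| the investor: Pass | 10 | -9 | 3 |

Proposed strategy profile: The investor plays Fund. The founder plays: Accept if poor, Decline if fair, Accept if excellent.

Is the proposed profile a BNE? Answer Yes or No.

A profile is a BNE iff every type of every player is best-responding given beliefs about the other side.
The investor plays Fund: E[Fund] = 1/5·(1) + 3/5·(-7) + 1/5·(1) = -19/5; E[Pass] = 19/5. Not best-responding. ✗
The founder (project quality poor), facing Fund: Accept gives -7, Negotiate gives -9, Decline gives -2. Proposed Accept is not best — profitable deviation exists. ✗
The founder (project quality fair), facing Fund: Accept gives 7, Negotiate gives 9, Decline gives -5. Proposed Decline is not best — profitable deviation exists. ✗
The founder (project quality excellent), facing Fund: Accept gives 8, Negotiate gives 6, Decline gives 10. Proposed Accept is not best — profitable deviation exists. ✗

No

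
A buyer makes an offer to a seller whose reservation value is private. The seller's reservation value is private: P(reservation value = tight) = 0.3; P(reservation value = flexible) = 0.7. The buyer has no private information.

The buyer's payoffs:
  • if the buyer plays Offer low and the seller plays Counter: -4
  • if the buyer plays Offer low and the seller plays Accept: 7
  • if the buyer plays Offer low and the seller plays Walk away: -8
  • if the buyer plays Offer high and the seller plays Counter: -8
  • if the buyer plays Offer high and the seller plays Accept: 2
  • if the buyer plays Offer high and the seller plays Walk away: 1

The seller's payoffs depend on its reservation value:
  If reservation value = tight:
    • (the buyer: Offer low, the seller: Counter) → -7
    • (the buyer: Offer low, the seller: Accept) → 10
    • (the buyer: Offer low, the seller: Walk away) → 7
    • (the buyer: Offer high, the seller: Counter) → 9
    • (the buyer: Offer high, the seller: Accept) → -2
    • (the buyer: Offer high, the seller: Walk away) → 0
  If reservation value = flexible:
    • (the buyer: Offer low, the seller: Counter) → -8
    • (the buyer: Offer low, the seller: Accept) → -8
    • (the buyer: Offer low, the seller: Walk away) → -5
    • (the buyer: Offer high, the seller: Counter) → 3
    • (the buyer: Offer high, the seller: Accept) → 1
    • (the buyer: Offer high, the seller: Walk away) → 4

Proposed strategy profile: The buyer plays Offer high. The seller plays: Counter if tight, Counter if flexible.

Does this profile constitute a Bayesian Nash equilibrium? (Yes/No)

A profile is a BNE iff every type of every player is best-responding given beliefs about the other side.
The buyer plays Offer high: E[Offer high] = 0.3·(-8) + 0.7·(-8) = -8; E[Offer low] = -4. Not best-responding. ✗
The seller (reservation value tight), facing Offer high: Counter gives 9, Accept gives -2, Walk away gives 0. Proposed Counter is best. ✓
The seller (reservation value flexible), facing Offer high: Counter gives 3, Accept gives 1, Walk away gives 4. Proposed Counter is not best — profitable deviation exists. ✗

No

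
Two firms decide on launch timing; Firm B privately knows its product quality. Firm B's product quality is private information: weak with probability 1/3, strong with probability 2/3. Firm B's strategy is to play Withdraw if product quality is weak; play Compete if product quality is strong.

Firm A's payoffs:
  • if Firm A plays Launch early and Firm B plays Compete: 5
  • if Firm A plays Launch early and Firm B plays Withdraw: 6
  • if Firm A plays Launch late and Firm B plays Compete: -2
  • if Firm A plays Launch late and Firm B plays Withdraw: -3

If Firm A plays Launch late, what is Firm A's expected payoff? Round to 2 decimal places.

E[Launch late] = 1/3·(-3) + 2/3·(-2) = (-1) + (-4/3) = -7/3

-2.33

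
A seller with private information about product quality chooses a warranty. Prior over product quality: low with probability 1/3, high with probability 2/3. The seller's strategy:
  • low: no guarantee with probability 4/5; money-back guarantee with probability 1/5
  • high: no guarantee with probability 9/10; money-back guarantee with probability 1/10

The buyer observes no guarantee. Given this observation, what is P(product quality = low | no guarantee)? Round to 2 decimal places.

0.31

P(no guarantee) = (1/3)·(4/5) + (2/3)·(9/10) = 13/15
P(low | no guarantee) = ((1/3)·(4/5)) / (13/15) = (4/15) / (13/15) = 4/13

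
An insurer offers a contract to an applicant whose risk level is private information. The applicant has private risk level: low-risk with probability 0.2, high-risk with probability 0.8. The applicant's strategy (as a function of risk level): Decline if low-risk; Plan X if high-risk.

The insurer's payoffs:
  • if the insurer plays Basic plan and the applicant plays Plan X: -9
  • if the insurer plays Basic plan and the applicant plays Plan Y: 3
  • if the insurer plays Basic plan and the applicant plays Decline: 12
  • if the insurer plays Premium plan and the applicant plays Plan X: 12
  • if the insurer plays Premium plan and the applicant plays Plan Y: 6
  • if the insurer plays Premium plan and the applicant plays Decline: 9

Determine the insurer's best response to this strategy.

Premium plan

E[Basic plan] = 0.2·(12) + 0.8·(-9) = -4.8
E[Premium plan] = 0.2·(9) + 0.8·(12) = 11.4
Best response: Premium plan (11.4 is the largest).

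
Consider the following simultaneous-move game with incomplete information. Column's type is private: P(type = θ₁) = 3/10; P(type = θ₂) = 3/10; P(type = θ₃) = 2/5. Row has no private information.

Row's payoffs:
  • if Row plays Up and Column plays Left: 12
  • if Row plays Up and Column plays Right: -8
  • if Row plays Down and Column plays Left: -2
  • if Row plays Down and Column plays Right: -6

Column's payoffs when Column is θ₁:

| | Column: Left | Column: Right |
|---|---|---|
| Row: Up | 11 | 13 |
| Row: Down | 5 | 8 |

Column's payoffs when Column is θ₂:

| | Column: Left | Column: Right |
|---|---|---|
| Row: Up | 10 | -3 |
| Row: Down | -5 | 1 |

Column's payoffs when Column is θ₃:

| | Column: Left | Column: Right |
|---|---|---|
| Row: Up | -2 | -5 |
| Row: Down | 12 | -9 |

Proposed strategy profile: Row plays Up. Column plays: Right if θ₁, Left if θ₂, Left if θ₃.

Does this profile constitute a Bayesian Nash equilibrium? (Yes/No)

Yes

Row plays Up: E[Up] = 3/10·(-8) + 3/10·(12) + 2/5·(12) = 6; E[Down] = -16/5. Best-responding. ✓
Column (type θ₁), facing Up: Left gives 11, Right gives 13. Proposed Right is best. ✓
Column (type θ₂), facing Up: Left gives 10, Right gives -3. Proposed Left is best. ✓
Column (type θ₃), facing Up: Left gives -2, Right gives -5. Proposed Left is best. ✓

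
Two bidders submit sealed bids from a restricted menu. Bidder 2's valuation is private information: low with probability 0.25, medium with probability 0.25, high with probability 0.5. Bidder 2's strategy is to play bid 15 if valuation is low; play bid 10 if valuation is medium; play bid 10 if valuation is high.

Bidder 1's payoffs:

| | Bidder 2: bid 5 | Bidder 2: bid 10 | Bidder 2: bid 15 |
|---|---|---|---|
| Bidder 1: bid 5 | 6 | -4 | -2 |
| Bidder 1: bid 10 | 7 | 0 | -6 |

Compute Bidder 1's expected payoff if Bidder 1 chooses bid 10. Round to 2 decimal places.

E[bid 10] = 0.25·(-6) + 0.25·0 + 0.5·0 = (-1.5) + 0 + 0 = -1.5

-1.50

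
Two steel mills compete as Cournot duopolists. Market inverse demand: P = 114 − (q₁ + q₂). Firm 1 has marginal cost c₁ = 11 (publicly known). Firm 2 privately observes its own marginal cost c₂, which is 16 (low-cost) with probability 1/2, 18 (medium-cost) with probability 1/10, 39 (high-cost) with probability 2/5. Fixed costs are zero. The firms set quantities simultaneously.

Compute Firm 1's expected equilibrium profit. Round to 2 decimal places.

1531.42

Type-c best response for Firm 2: q₂(c) = (114 − c)/2 − q₁/2.
Firm 1 maximizes expected profit; its first-order condition is 114 − 2q₁ − E[q₂] − 11 = 0.
Substituting E[q₂] and solving: E[c₂] = 25.4, so q₁ = (114 − 2·11 + 25.4)/3 = 39.1333.
E[P] = 114 − (q₁ + E[q₂]) = 50.1333; Firm 1's expected profit = (E[P] − 11)·q₁ = (50.1333 − 11)·39.1333 = 1531.42.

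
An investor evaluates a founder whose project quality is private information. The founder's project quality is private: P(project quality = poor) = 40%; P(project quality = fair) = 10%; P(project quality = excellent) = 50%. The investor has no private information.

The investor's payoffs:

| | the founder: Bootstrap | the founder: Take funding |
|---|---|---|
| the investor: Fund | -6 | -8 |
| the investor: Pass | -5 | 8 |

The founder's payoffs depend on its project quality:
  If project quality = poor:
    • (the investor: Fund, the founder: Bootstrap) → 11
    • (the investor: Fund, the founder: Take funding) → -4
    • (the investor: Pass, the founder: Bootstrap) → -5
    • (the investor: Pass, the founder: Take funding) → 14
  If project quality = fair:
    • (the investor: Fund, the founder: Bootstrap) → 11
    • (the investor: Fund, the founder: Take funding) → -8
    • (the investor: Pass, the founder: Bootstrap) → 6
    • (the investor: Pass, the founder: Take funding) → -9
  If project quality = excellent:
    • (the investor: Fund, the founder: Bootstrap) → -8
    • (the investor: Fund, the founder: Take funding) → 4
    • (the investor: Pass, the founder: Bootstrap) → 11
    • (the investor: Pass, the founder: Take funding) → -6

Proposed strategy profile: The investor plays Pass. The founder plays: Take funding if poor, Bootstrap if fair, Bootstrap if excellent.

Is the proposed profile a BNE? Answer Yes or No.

Yes

The investor plays Pass: E[Pass] = 0.4·(8) + 0.1·(-5) + 0.5·(-5) = 0.2; E[Fund] = -6.8. Best-responding. ✓
The founder (project quality poor), facing Pass: Bootstrap gives -5, Take funding gives 14. Proposed Take funding is best. ✓
The founder (project quality fair), facing Pass: Bootstrap gives 6, Take funding gives -9. Proposed Bootstrap is best. ✓
The founder (project quality excellent), facing Pass: Bootstrap gives 11, Take funding gives -6. Proposed Bootstrap is best. ✓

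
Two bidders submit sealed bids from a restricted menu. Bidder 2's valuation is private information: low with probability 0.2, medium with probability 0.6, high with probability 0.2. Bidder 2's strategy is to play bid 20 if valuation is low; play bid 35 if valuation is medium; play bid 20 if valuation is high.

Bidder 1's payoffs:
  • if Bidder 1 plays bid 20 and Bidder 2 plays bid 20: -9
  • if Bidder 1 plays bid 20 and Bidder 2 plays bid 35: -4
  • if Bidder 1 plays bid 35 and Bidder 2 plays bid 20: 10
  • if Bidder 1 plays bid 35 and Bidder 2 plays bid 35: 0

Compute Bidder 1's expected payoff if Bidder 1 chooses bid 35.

E[bid 35] = 0.2·10 + 0.6·0 + 0.2·10 = 2 + 0 + 2 = 4

4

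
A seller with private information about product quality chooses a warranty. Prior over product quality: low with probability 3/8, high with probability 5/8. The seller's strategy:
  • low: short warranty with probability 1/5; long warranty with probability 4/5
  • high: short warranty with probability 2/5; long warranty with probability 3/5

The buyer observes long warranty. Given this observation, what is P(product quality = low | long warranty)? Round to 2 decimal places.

P(long warranty) = (3/8)·(4/5) + (5/8)·(3/5) = 27/40
P(low | long warranty) = ((3/8)·(4/5)) / (27/40) = (3/10) / (27/40) = 4/9

0.44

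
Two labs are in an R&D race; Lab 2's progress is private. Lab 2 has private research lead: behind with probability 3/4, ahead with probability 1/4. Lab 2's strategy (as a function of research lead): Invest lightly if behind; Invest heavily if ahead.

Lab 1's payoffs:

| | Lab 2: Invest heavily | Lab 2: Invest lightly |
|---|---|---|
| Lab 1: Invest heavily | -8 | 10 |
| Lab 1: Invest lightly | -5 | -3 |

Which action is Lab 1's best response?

E[Invest heavily] = 3/4·(10) + 1/4·(-8) = 11/2
E[Invest lightly] = 3/4·(-3) + 1/4·(-5) = -7/2
Best response: Invest heavily (11/2 is the largest).

Invest heavily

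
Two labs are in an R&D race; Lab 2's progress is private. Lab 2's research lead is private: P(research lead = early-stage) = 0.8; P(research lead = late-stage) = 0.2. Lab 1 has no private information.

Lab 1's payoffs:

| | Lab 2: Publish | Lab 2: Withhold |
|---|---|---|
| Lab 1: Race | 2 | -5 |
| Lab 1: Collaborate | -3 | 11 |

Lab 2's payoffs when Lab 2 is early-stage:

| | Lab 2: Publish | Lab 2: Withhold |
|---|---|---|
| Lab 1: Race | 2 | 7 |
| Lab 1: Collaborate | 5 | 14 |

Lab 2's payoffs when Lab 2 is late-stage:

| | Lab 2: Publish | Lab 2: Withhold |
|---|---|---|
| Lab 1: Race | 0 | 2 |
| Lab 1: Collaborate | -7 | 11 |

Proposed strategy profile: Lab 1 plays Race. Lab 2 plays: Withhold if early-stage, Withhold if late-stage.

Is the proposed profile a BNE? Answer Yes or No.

A profile is a BNE iff every type of every player is best-responding given beliefs about the other side.
Lab 1 plays Race: E[Race] = 0.8·(-5) + 0.2·(-5) = -5; E[Collaborate] = 11. Not best-responding. ✗
Lab 2 (research lead early-stage), facing Race: Publish gives 2, Withhold gives 7. Proposed Withhold is best. ✓
Lab 2 (research lead late-stage), facing Race: Publish gives 0, Withhold gives 2. Proposed Withhold is best. ✓

No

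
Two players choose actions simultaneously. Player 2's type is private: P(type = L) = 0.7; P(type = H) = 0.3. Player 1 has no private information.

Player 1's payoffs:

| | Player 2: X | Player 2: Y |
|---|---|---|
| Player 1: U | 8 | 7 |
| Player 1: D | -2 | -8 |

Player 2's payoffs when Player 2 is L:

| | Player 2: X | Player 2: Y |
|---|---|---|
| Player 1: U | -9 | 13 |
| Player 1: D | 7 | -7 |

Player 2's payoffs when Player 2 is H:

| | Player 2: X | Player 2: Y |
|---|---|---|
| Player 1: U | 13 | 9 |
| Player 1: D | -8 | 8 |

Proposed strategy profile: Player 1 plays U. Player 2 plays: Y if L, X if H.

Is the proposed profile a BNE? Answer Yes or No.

Yes

Player 1 plays U: E[U] = 0.7·(7) + 0.3·(8) = 7.3; E[D] = -6.2. Best-responding. ✓
Player 2 (type L), facing U: X gives -9, Y gives 13. Proposed Y is best. ✓
Player 2 (type H), facing U: X gives 13, Y gives 9. Proposed X is best. ✓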